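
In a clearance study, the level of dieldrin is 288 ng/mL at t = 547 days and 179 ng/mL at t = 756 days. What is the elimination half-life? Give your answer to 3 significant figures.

Over Δt = 756 − 547 = 209 days, the level fell by a factor of 288/179 ≈ 1.6089.
n = log₂(1.6089) ≈ 0.68611 half-lives, so t½ = 209/0.68611 ≈ 304.62 days.

305 days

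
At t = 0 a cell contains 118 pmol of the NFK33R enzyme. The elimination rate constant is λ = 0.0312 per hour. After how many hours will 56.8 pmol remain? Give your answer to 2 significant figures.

t½ = ln 2 / λ = 0.69315 / 0.0312 ≈ 22.216 hours.
Fraction remaining = 56.8/118 ≈ 0.48136.
n = log₂(118/56.8) = ln(2.0775)/ln 2 ≈ 1.0548 half-lives.
t = n × t½ = 1.0548 × 22.216 ≈ 23.434 hours.

23 hours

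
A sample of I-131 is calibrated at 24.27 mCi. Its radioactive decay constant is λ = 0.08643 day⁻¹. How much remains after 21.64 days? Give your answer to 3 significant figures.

t½ = ln 2 / λ = 0.69315 / 0.08643 ≈ 8.0198 days.
Number of half-lives: n = 21.64/8.0198 ≈ 2.6983.
Remaining = 24.27 × (1/2)^2.6983 = 24.27 × 0.15407 ≈ 3.7393 mCi.

3.74 mCi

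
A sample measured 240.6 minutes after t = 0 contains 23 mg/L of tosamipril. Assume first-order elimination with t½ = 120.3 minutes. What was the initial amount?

Number of half-lives elapsed: n = 240.6/120.3 ≈ 2.
A₀ = A × 2^n = 23 × 2^2 = 23 × 4 ≈ 92 mg/L.

92 mg/L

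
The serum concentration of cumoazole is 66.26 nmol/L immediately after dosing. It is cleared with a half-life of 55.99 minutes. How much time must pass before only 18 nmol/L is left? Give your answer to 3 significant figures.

Fraction remaining = 18/66.26 ≈ 0.27166.
n = log₂(66.26/18) = ln(3.6811)/ln 2 ≈ 1.8801 half-lives.
t = n × t½ = 1.8801 × 55.99 ≈ 105.27 minutes.

105 minutes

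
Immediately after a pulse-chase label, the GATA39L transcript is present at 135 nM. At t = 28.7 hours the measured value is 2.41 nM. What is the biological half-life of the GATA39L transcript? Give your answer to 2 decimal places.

A/A₀ = 2.41/135 ≈ 0.017852.
n = log₂(56.017) ≈ 5.8078 half-lives elapsed in 28.7 hours.
t½ = 28.7/5.8078 ≈ 4.9416 hours.

4.94 hours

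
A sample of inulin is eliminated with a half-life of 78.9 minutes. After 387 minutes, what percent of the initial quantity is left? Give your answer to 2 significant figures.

n = 387/78.9 ≈ 4.9049 half-lives.
Fraction remaining = (1/2)^4.9049 ≈ 0.033378, i.e. 3.3378%.

3.3%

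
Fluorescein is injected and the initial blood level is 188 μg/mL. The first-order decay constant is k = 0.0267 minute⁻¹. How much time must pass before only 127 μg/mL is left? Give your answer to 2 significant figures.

t½ = ln 2 / k = 0.69315 / 0.0267 ≈ 25.961 minutes.
Fraction remaining = 127/188 ≈ 0.67553.
n = log₂(188/127) = ln(1.4803)/ln 2 ≈ 0.5659 half-lives.
t = n × t½ = 0.5659 × 25.961 ≈ 14.691 minutes.

15 minutes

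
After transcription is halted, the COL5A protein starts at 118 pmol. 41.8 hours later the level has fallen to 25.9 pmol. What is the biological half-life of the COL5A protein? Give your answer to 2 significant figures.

19 hours

A/A₀ = 25.9/118 ≈ 0.21949.
n = log₂(4.556) ≈ 2.1878 half-lives elapsed in 41.8 hours.
t½ = 41.8/2.1878 ≈ 19.106 hours.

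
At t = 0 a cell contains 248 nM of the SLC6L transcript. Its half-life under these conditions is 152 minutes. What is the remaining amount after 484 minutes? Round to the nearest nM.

27 nM

Number of half-lives: n = 484/152 ≈ 3.1842.
Remaining = 248 × (1/2)^3.1842 = 248 × 0.11002 ≈ 27.284 nM.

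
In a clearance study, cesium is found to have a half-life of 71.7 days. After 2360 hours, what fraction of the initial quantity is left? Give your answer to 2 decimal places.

0.39

2360 hours = 98.3333 days.
n = 98.3333/71.7 ≈ 1.3715 half-lives.
Fraction remaining = (1/2)^1.3715 ≈ 0.3865.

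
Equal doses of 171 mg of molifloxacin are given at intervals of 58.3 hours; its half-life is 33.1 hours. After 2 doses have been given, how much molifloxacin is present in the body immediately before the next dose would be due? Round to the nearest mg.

65 mg

The 2 doses were given 116.6, 58.3 hours ago.
Total = 171·(1/2)^(116.6/33.1) + 171·(1/2)^(58.3/33.1)
      = 14.879 + 50.441 ≈ 65.32 mg.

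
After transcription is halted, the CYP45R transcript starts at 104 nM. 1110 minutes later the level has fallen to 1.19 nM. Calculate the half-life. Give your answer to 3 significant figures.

A/A₀ = 1.19/104 ≈ 0.011442.
n = log₂(87.395) ≈ 6.4495 half-lives elapsed in 1110 minutes.
t½ = 1110/6.4495 ≈ 172.11 minutes.

172 minutes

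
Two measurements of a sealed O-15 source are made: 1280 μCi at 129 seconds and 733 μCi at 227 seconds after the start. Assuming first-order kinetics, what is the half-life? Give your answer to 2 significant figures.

120 seconds

Over Δt = 227 − 129 = 98 seconds, the level fell by a factor of 1280/733 ≈ 1.7462.
n = log₂(1.7462) ≈ 0.80426 half-lives, so t½ = 98/0.80426 ≈ 121.85 seconds.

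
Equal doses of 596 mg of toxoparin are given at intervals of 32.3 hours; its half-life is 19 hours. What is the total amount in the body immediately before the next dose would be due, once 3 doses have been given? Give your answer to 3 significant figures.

The 3 doses were given 96.9, 64.6, 32.3 hours ago.
Total = 596·(1/2)^(96.9/19) + 596·(1/2)^(64.6/19) + 596·(1/2)^(32.3/19)
      = 17.378 + 56.46 + 183.44 ≈ 257.28 mg.

257 mg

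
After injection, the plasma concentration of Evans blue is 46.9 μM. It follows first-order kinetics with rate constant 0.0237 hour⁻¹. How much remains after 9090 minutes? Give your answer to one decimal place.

t½ = ln 2 / λ = 0.69315 / 0.0237 ≈ 29.247 hours.
Convert the elapsed time: 9090 minutes = 151.5 hours.
Number of half-lives: n = 151.5/29.247 ≈ 5.1801.
Remaining = 46.9 × (1/2)^5.1801 = 46.9 × 0.027583 ≈ 1.2936 μM.

1.3 μM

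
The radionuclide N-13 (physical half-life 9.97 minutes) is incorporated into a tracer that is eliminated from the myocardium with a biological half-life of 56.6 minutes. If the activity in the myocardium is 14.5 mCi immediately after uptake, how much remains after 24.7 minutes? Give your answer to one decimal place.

1.9 mCi

1/t_eff = 1/t_phys + 1/t_biol = 1/9.97 + 1/56.6 = 0.11797 per minute.
t_eff = 9.97 × 56.6 / (9.97 + 56.6) ≈ 8.4768 minutes.
Remaining = 14.5 × (1/2)^(24.7/8.4768) = 14.5 × (1/2)^2.9138 ≈ 1.9241 mCi.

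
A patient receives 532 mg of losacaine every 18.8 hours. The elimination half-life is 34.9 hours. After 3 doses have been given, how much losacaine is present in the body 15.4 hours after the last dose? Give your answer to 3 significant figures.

847 mg

The 3 doses were given 53, 34.2, 15.4 hours ago.
Total = 532·(1/2)^(53/34.9) + 532·(1/2)^(34.2/34.9) + 532·(1/2)^(15.4/34.9)
      = 185.68 + 269.72 + 391.81 ≈ 847.21 mg.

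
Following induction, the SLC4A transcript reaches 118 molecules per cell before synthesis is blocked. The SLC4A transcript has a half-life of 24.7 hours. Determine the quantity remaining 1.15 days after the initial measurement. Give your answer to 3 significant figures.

Convert the elapsed time: 1.15 days = 27.6 hours.
Number of half-lives: n = 27.6/24.7 ≈ 1.1174.
Remaining = 118 × (1/2)^1.1174 = 118 × 0.46092 ≈ 54.389 molecules per cell.

54.4 molecules per cell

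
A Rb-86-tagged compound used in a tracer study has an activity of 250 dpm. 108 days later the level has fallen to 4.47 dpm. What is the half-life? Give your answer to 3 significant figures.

18.6 days

A/A₀ = 4.47/250 ≈ 0.01788.
n = log₂(55.928) ≈ 5.8055 half-lives elapsed in 108 days.
t½ = 108/5.8055 ≈ 18.603 days.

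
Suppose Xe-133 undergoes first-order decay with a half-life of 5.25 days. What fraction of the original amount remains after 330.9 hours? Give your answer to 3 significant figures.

0.162

330.9 hours = 13.7875 days.
n = 13.7875/5.25 ≈ 2.6262 half-lives.
Fraction remaining = (1/2)^2.6262 ≈ 0.16197.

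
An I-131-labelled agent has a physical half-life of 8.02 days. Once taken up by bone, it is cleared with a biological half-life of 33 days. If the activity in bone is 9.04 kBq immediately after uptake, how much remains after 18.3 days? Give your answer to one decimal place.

1/t_eff = 1/t_phys + 1/t_biol = 1/8.02 + 1/33 = 0.15499 per day.
t_eff = 8.02 × 33 / (8.02 + 33) ≈ 6.452 days.
Remaining = 9.04 × (1/2)^(18.3/6.452) = 9.04 × (1/2)^2.8363 ≈ 1.2657 kBq.

1.3 kBq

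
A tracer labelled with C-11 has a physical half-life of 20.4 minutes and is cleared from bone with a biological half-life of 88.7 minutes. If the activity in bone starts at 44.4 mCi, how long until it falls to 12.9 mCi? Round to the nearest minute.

1/t_eff = 1/t_phys + 1/t_biol = 1/20.4 + 1/88.7 = 0.060294 per minute.
t_eff = 20.4 × 88.7 / (20.4 + 88.7) ≈ 16.586 minutes.
n = log₂(44.4/12.9) ≈ 1.7832; t = 1.7832 × 16.586 ≈ 29.575 minutes.

30 minutes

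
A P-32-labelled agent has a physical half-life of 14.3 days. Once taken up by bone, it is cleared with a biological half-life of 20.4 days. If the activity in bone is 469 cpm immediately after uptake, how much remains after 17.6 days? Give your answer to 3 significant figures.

110 cpm

1/t_eff = 1/t_phys + 1/t_biol = 1/14.3 + 1/20.4 = 0.11895 per day.
t_eff = 14.3 × 20.4 / (14.3 + 20.4) ≈ 8.4069 days.
Remaining = 469 × (1/2)^(17.6/8.4069) = 469 × (1/2)^2.0935 ≈ 109.89 cpm.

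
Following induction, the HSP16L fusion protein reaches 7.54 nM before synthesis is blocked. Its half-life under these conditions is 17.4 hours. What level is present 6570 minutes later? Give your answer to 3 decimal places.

Convert the elapsed time: 6570 minutes = 109.5 hours.
Number of half-lives: n = 109.5/17.4 ≈ 6.2931.
Remaining = 7.54 × (1/2)^6.2931 = 7.54 × 0.012752 ≈ 0.096152 nM.

0.096 nM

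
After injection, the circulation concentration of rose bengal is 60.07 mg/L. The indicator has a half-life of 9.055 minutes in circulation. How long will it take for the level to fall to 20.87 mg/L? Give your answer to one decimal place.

13.8 minutes

Fraction remaining = 20.87/60.07 ≈ 0.34743.
n = log₂(60.07/20.87) = ln(2.8783)/ln 2 ≈ 1.5252 half-lives.
t = n × t½ = 1.5252 × 9.055 ≈ 13.811 minutes.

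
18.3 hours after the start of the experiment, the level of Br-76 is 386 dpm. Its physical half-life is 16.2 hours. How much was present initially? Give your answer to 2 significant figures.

840 dpm

Number of half-lives elapsed: n = 18.3/16.2 ≈ 1.1296.
A₀ = A × 2^n = 386 × 2^1.1296 = 386 × 2.188 ≈ 844.58 dpm.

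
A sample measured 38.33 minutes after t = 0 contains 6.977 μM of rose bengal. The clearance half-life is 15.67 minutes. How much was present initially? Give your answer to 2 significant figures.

Number of half-lives elapsed: n = 38.33/15.67 ≈ 2.4461.
A₀ = A × 2^n = 6.977 × 2^2.4461 = 6.977 × 5.4493 ≈ 38.02 μM.

38 μM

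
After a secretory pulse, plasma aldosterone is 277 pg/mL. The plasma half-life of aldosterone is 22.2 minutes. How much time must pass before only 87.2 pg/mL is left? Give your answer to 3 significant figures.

37.0 minutes

Fraction remaining = 87.2/277 ≈ 0.3148.
n = log₂(277/87.2) = ln(3.1766)/ln 2 ≈ 1.6675 half-lives.
t = n × t½ = 1.6675 × 22.2 ≈ 37.018 minutes.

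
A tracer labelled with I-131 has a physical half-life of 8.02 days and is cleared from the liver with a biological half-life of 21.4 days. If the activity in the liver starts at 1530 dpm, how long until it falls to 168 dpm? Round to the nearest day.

1/t_eff = 1/t_phys + 1/t_biol = 1/8.02 + 1/21.4 = 0.17142 per day.
t_eff = 8.02 × 21.4 / (8.02 + 21.4) ≈ 5.8337 days.
n = log₂(1530/168) ≈ 3.187; t = 3.187 × 5.8337 ≈ 18.592 days.

19 days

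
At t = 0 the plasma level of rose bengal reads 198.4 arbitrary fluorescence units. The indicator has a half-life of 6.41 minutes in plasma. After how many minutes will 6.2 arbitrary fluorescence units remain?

32.05 minutes

6.2/198.4 = 1/32, so 5 half-lives have elapsed.
t = 5 × 6.41 = 32.05 minutes.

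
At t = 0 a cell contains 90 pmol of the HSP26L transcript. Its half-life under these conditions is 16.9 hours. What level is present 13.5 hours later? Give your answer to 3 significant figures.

51.7 pmol

Number of half-lives: n = 13.5/16.9 ≈ 0.79882.
Remaining = 90 × (1/2)^0.79882 = 90 × 0.57482 ≈ 51.734 pmol.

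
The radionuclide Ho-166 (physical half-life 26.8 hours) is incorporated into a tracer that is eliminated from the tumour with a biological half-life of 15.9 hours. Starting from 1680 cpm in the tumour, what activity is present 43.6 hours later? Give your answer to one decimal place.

1/t_eff = 1/t_phys + 1/t_biol = 1/26.8 + 1/15.9 = 0.10021 per hour.
t_eff = 26.8 × 15.9 / (26.8 + 15.9) ≈ 9.9794 hours.
Remaining = 1680 × (1/2)^(43.6/9.9794) = 1680 × (1/2)^4.369 ≈ 81.303 cpm.

81.3 cpm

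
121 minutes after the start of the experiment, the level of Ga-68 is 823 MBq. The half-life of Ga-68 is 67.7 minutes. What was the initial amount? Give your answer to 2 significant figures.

2800 MBq

Number of half-lives elapsed: n = 121/67.7 ≈ 1.7873.
A₀ = A × 2^n = 823 × 2^1.7873 = 823 × 3.4517 ≈ 2840.7 MBq.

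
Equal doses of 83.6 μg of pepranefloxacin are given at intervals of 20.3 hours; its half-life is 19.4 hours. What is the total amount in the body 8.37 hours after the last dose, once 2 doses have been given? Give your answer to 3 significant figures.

92.0 μg

The 2 doses were given 28.67, 8.37 hours ago.
Total = 83.6·(1/2)^(28.67/19.4) + 83.6·(1/2)^(8.37/19.4)
      = 30.015 + 61.991 ≈ 92.006 μg.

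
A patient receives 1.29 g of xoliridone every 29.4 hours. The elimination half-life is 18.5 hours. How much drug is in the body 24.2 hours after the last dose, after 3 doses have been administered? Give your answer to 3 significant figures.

The 3 doses were given 83, 53.6, 24.2 hours ago.
Total = 1.29·(1/2)^(83/18.5) + 1.29·(1/2)^(53.6/18.5) + 1.29·(1/2)^(24.2/18.5)
      = 0.057547 + 0.17315 + 0.52097 ≈ 0.75166 g.

0.752 g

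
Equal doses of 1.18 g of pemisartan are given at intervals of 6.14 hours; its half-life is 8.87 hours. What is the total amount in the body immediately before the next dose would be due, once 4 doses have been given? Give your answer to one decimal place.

1.6 g

The 4 doses were given 24.56, 18.42, 12.28, 6.14 hours ago.
Total = 1.18·(1/2)^(24.56/8.87) + 1.18·(1/2)^(18.42/8.87) + 1.18·(1/2)^(12.28/8.87) + 1.18·(1/2)^(6.14/8.87)
      = 0.17313 + 0.27973 + 0.45198 + 0.7303 ≈ 1.6351 g.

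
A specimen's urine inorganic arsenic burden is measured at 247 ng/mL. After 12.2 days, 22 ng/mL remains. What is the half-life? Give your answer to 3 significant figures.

3.50 days

A/A₀ = 22/247 ≈ 0.089069.
n = log₂(11.227) ≈ 3.4889 half-lives elapsed in 12.2 days.
t½ = 12.2/3.4889 ≈ 3.4968 days.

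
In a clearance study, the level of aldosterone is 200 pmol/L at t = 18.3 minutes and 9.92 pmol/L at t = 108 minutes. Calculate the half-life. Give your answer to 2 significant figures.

Over Δt = 108 − 18.3 = 89.7 minutes, the level fell by a factor of 200/9.92 ≈ 20.161.
n = log₂(20.161) ≈ 4.3335 half-lives, so t½ = 89.7/4.3335 ≈ 20.699 minutes.

21 minutes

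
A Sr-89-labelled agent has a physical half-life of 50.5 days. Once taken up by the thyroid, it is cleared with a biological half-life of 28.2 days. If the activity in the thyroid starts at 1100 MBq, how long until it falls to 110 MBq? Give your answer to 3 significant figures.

60.1 days

1/t_eff = 1/t_phys + 1/t_biol = 1/50.5 + 1/28.2 = 0.055263 per day.
t_eff = 50.5 × 28.2 / (50.5 + 28.2) ≈ 18.095 days.
n = log₂(1100/110) ≈ 3.3219; t = 3.3219 × 18.095 ≈ 60.111 days.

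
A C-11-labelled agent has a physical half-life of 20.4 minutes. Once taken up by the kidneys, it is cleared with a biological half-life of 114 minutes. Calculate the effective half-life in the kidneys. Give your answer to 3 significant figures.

1/t_eff = 1/t_phys + 1/t_biol = 1/20.4 + 1/114 = 0.057792 per minute.
t_eff = 20.4 × 114 / (20.4 + 114) ≈ 17.304 minutes.

17.3 minutes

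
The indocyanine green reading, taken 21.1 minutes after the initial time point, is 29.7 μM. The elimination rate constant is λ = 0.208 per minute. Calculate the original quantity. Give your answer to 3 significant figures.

2390 μM

t½ = ln 2 / λ = 0.69315 / 0.208 ≈ 3.3324 minutes.
Number of half-lives elapsed: n = 21.1/3.3324 ≈ 6.3317.
A₀ = A × 2^n = 29.7 × 2^6.3317 = 29.7 × 80.544 ≈ 2392.1 μM.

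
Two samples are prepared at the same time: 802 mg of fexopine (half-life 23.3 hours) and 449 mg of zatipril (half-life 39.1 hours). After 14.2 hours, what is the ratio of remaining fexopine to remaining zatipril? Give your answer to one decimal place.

fexopine: 802 × (1/2)^(14.2/23.3) = 802 × (1/2)^0.60944 ≈ 525.67 mg.
zatipril: 449 × (1/2)^(14.2/39.1) = 449 × (1/2)^0.36317 ≈ 349.08 mg.
Ratio ≈ 525.67 / 349.08 ≈ 1.5059.

1.5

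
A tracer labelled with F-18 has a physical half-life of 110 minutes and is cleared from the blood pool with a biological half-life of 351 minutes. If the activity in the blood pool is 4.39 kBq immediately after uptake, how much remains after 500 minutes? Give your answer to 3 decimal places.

1/t_eff = 1/t_phys + 1/t_biol = 1/110 + 1/351 = 0.01194 per minute.
t_eff = 110 × 351 / (110 + 351) ≈ 83.753 minutes.
Remaining = 4.39 × (1/2)^(500/83.753) = 4.39 × (1/2)^5.97 ≈ 0.070037 kBq.

0.070 kBq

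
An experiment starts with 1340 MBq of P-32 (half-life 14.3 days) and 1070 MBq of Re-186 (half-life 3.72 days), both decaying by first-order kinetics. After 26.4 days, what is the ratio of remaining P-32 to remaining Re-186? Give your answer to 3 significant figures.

47.7

P-32: 1340 × (1/2)^(26.4/14.3) = 1340 × (1/2)^1.8462 ≈ 372.7 MBq.
Re-186: 1070 × (1/2)^(26.4/3.72) = 1070 × (1/2)^7.0968 ≈ 7.817 MBq.
Ratio ≈ 372.7 / 7.817 ≈ 47.678.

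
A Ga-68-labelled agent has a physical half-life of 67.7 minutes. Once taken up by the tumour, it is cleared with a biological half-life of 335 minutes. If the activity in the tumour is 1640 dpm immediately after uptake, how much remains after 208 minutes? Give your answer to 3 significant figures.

1/t_eff = 1/t_phys + 1/t_biol = 1/67.7 + 1/335 = 0.017756 per minute.
t_eff = 67.7 × 335 / (67.7 + 335) ≈ 56.319 minutes.
Remaining = 1640 × (1/2)^(208/56.319) = 1640 × (1/2)^3.6933 ≈ 126.78 dpm.

127 dpm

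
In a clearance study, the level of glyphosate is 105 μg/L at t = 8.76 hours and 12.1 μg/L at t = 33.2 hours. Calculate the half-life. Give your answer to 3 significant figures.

Over Δt = 33.2 − 8.76 = 24.44 hours, the level fell by a factor of 105/12.1 ≈ 8.6777.
n = log₂(8.6777) ≈ 3.1173 half-lives, so t½ = 24.44/3.1173 ≈ 7.8401 hours.

7.84 hours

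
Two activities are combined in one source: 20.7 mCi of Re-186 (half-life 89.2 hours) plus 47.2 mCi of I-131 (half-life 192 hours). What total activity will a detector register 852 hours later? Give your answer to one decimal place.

2.2 mCi

Re-186: 20.7 × (1/2)^(852/89.2) = 20.7 × (1/2)^9.5516 ≈ 0.027584 mCi.
I-131: 47.2 × (1/2)^(852/192) = 47.2 × (1/2)^4.4375 ≈ 2.1783 mCi.
Total = 0.027584 + 2.1783 ≈ 2.2059 mCi.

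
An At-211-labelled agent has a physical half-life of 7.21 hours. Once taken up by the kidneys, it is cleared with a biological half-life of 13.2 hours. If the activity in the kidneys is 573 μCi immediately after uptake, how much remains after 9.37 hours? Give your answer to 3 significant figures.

142 μCi

1/t_eff = 1/t_phys + 1/t_biol = 1/7.21 + 1/13.2 = 0.21445 per hour.
t_eff = 7.21 × 13.2 / (7.21 + 13.2) ≈ 4.663 hours.
Remaining = 573 × (1/2)^(9.37/4.663) = 573 × (1/2)^2.0094 ≈ 142.32 μCi.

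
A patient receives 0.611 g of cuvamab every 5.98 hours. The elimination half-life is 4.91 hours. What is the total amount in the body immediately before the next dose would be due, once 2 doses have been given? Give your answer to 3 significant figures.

0.376 g

The 2 doses were given 11.96, 5.98 hours ago.
Total = 0.611·(1/2)^(11.96/4.91) + 0.611·(1/2)^(5.98/4.91)
      = 0.11292 + 0.26267 ≈ 0.37559 g.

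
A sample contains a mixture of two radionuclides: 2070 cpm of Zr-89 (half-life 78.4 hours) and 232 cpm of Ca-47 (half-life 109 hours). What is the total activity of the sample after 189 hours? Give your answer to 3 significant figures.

Zr-89: 2070 × (1/2)^(189/78.4) = 2070 × (1/2)^2.4107 ≈ 389.29 cpm.
Ca-47: 232 × (1/2)^(189/109) = 232 × (1/2)^1.7339 ≈ 69.746 cpm.
Total = 389.29 + 69.746 ≈ 459.04 cpm.

459 cpm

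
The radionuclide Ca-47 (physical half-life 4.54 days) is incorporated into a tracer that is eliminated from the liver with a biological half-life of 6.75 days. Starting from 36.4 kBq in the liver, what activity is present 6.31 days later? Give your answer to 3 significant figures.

1/t_eff = 1/t_phys + 1/t_biol = 1/4.54 + 1/6.75 = 0.36841 per day.
t_eff = 4.54 × 6.75 / (4.54 + 6.75) ≈ 2.7143 days.
Remaining = 36.4 × (1/2)^(6.31/2.7143) = 36.4 × (1/2)^2.3247 ≈ 7.2661 kBq.

7.27 kBq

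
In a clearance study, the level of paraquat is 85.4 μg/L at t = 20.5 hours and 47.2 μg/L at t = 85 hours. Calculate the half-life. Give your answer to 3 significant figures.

75.4 hours

Over Δt = 85 − 20.5 = 64.5 hours, the level fell by a factor of 85.4/47.2 ≈ 1.8093.
n = log₂(1.8093) ≈ 0.85545 half-lives, so t½ = 64.5/0.85545 ≈ 75.399 hours.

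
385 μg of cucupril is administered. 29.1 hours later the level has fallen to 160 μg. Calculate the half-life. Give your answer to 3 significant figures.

23.0 hours

A/A₀ = 160/385 ≈ 0.41558.
n = log₂(2.4062) ≈ 1.2668 half-lives elapsed in 29.1 hours.
t½ = 29.1/1.2668 ≈ 22.972 hours.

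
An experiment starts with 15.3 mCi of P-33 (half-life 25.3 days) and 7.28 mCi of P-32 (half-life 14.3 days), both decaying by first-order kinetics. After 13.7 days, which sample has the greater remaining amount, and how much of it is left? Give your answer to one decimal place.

P-33: 15.3 × (1/2)^0.5415 ≈ 10.512 mCi.
P-32: 7.28 × (1/2)^0.95804 ≈ 3.7474 mCi.
P-33 has more remaining, at ≈ 10.512 mCi.

P-33, 10.5 mCi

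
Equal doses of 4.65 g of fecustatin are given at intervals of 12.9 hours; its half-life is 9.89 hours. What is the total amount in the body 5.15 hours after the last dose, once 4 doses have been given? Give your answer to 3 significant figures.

The 4 doses were given 43.85, 30.95, 18.05, 5.15 hours ago.
Total = 4.65·(1/2)^(43.85/9.89) + 4.65·(1/2)^(30.95/9.89) + 4.65·(1/2)^(18.05/9.89) + 4.65·(1/2)^(5.15/9.89)
      = 0.21516 + 0.53138 + 1.3124 + 3.2411 ≈ 5.3 g.

5.30 g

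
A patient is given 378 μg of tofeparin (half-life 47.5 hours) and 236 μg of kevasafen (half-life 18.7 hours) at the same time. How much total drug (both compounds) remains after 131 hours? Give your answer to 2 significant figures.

tofeparin: 378 × (1/2)^(131/47.5) = 378 × (1/2)^2.7579 ≈ 55.883 μg.
kevasafen: 236 × (1/2)^(131/18.7) = 236 × (1/2)^7.0053 ≈ 1.8369 μg.
Total = 55.883 + 1.8369 ≈ 57.72 μg.

58 μg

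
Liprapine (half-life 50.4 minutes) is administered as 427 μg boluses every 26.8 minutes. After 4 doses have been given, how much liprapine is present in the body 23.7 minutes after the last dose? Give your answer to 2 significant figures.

770 μg

The 4 doses were given 104.1, 77.3, 50.5, 23.7 minutes ago.
Total = 427·(1/2)^(104.1/50.4) + 427·(1/2)^(77.3/50.4) + 427·(1/2)^(50.5/50.4) + 427·(1/2)^(23.7/50.4)
      = 102.01 + 147.48 + 213.21 + 308.23 ≈ 770.93 μg.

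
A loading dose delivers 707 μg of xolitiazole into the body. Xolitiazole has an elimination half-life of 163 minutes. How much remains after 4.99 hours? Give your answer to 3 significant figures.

198 μg

Convert the elapsed time: 4.99 hours = 299.4 minutes.
Number of half-lives: n = 299.4/163 ≈ 1.8368.
Remaining = 707 × (1/2)^1.8368 = 707 × 0.27994 ≈ 197.92 μg.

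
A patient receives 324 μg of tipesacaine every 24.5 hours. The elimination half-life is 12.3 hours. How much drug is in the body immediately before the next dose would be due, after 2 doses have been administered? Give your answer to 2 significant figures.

The 2 doses were given 49, 24.5 hours ago.
Total = 324·(1/2)^(49/12.3) + 324·(1/2)^(24.5/12.3)
      = 20.48 + 81.458 ≈ 101.94 μg.

100 μg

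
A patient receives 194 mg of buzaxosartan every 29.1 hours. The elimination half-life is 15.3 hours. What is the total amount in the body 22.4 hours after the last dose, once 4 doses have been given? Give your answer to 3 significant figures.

The 4 doses were given 109.7, 80.6, 51.5, 22.4 hours ago.
Total = 194·(1/2)^(109.7/15.3) + 194·(1/2)^(80.6/15.3) + 194·(1/2)^(51.5/15.3) + 194·(1/2)^(22.4/15.3)
      = 1.3472 + 5.0348 + 18.816 + 70.32 ≈ 95.518 mg.

95.5 mg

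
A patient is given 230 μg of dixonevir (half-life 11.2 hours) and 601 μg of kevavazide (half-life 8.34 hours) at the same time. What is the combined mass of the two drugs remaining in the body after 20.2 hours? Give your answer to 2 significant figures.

dixonevir: 230 × (1/2)^(20.2/11.2) = 230 × (1/2)^1.8036 ≈ 65.887 μg.
kevavazide: 601 × (1/2)^(20.2/8.34) = 601 × (1/2)^2.4221 ≈ 112.14 μg.
Total = 65.887 + 112.14 ≈ 178.03 μg.

180 μg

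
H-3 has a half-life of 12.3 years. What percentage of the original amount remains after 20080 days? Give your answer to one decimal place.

4.5%

20080 days = 55.0137 years.
n = 55.0137/12.3 ≈ 4.4727 half-lives.
Fraction remaining = (1/2)^4.4727 ≈ 0.04504, i.e. 4.504%.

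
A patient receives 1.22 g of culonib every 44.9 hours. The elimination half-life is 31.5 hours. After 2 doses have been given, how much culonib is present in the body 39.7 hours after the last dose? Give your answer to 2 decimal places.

0.70 g

The 2 doses were given 84.6, 39.7 hours ago.
Total = 1.22·(1/2)^(84.6/31.5) + 1.22·(1/2)^(39.7/31.5)
      = 0.18962 + 0.50929 ≈ 0.69891 g.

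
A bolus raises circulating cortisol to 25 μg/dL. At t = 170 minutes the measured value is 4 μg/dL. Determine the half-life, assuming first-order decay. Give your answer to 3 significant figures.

64.3 minutes

A/A₀ = 4/25 ≈ 0.16.
n = log₂(6.25) ≈ 2.6439 half-lives elapsed in 170 minutes.
t½ = 170/2.6439 ≈ 64.3 minutes.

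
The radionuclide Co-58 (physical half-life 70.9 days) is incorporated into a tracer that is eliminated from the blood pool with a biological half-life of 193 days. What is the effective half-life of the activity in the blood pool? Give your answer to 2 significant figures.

1/t_eff = 1/t_phys + 1/t_biol = 1/70.9 + 1/193 = 0.019286 per day.
t_eff = 70.9 × 193 / (70.9 + 193) ≈ 51.852 days.

52 days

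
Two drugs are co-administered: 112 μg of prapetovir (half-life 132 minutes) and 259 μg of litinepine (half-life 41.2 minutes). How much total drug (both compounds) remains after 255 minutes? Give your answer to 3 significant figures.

prapetovir: 112 × (1/2)^(255/132) = 112 × (1/2)^1.9318 ≈ 29.355 μg.
litinepine: 259 × (1/2)^(255/41.2) = 259 × (1/2)^6.1893 ≈ 3.5492 μg.
Total = 29.355 + 3.5492 ≈ 32.904 μg.

32.9 μg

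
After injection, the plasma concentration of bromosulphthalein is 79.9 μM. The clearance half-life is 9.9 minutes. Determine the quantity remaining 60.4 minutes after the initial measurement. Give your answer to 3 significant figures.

1.16 μM

Number of half-lives: n = 60.4/9.9 ≈ 6.101.
Remaining = 79.9 × (1/2)^6.101 = 79.9 × 0.014568 ≈ 1.164 μM.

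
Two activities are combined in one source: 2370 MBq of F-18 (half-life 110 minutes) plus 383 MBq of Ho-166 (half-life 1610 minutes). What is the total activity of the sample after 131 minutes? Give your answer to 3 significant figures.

F-18: 2370 × (1/2)^(131/110) = 2370 × (1/2)^1.1909 ≈ 1038.1 MBq.
Ho-166: 383 × (1/2)^(131/1610) = 383 × (1/2)^0.081366 ≈ 362 MBq.
Total = 1038.1 + 362 ≈ 1400.1 MBq.

1400 MBq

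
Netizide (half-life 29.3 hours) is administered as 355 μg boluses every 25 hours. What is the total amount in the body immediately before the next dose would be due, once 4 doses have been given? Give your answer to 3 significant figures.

399 μg

The 4 doses were given 100, 75, 50, 25 hours ago.
Total = 355·(1/2)^(100/29.3) + 355·(1/2)^(75/29.3) + 355·(1/2)^(50/29.3) + 355·(1/2)^(25/29.3)
      = 33.329 + 60.211 + 108.77 + 196.51 ≈ 398.82 μg.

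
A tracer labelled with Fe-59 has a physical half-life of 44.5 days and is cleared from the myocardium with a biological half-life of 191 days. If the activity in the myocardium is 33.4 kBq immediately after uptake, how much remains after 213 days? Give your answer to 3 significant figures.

0.559 kBq

1/t_eff = 1/t_phys + 1/t_biol = 1/44.5 + 1/191 = 0.027708 per day.
t_eff = 44.5 × 191 / (44.5 + 191) ≈ 36.091 days.
Remaining = 33.4 × (1/2)^(213/36.091) = 33.4 × (1/2)^5.9017 ≈ 0.55867 kBq.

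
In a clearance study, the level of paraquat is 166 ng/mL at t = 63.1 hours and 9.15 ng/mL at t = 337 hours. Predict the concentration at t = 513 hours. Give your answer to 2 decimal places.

Over Δt = 337 − 63.1 = 273.9 hours, the level fell by a factor of 166/9.15 ≈ 18.142.
n = log₂(18.142) ≈ 4.1813 half-lives, so t½ = 273.9/4.1813 ≈ 65.506 hours.
From t = 337 to t = 513: 9.15 × (1/2)^((513−337)/65.506) ≈ 1.4211 ng/mL.

1.42 ng/mL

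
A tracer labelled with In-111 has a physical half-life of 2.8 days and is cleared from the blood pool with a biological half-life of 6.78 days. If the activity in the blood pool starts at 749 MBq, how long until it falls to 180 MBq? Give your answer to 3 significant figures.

1/t_eff = 1/t_phys + 1/t_biol = 1/2.8 + 1/6.78 = 0.50464 per day.
t_eff = 2.8 × 6.78 / (2.8 + 6.78) ≈ 1.9816 days.
n = log₂(749/180) ≈ 2.057; t = 2.057 × 1.9816 ≈ 4.0761 days.

4.08 days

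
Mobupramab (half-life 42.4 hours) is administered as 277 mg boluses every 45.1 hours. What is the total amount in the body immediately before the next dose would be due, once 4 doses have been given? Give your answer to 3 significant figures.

The 4 doses were given 180.4, 135.3, 90.2, 45.1 hours ago.
Total = 277·(1/2)^(180.4/42.4) + 277·(1/2)^(135.3/42.4) + 277·(1/2)^(90.2/42.4) + 277·(1/2)^(45.1/42.4)
      = 14.51 + 30.331 + 63.399 + 132.52 ≈ 240.76 mg.

241 mg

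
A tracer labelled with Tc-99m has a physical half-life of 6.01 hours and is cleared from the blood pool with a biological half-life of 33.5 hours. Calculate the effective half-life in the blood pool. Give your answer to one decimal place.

1/t_eff = 1/t_phys + 1/t_biol = 1/6.01 + 1/33.5 = 0.19624 per hour.
t_eff = 6.01 × 33.5 / (6.01 + 33.5) ≈ 5.0958 hours.

5.1 hours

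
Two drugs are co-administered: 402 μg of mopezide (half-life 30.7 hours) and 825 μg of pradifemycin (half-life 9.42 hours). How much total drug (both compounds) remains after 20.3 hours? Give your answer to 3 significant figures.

mopezide: 402 × (1/2)^(20.3/30.7) = 402 × (1/2)^0.66124 ≈ 254.2 μg.
pradifemycin: 825 × (1/2)^(20.3/9.42) = 825 × (1/2)^2.155 ≈ 185.24 μg.
Total = 254.2 + 185.24 ≈ 439.44 μg.

439 μg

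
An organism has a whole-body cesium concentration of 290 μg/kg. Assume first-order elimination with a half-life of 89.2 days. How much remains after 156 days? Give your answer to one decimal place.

86.3 μg/kg

Number of half-lives: n = 156/89.2 ≈ 1.7489.
Remaining = 290 × (1/2)^1.7489 = 290 × 0.29753 ≈ 86.285 μg/kg.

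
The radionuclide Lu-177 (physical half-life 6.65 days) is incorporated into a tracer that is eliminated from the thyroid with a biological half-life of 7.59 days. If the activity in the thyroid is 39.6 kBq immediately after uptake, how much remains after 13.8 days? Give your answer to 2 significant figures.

1/t_eff = 1/t_phys + 1/t_biol = 1/6.65 + 1/7.59 = 0.28213 per day.
t_eff = 6.65 × 7.59 / (6.65 + 7.59) ≈ 3.5445 days.
Remaining = 39.6 × (1/2)^(13.8/3.5445) = 39.6 × (1/2)^3.8934 ≈ 2.6649 kBq.

2.7 kBq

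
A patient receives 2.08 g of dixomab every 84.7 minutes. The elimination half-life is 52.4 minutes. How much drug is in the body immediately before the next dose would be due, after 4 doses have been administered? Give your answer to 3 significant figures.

0.995 g

The 4 doses were given 338.8, 254.1, 169.4, 84.7 minutes ago.
Total = 2.08·(1/2)^(338.8/52.4) + 2.08·(1/2)^(254.1/52.4) + 2.08·(1/2)^(169.4/52.4) + 2.08·(1/2)^(84.7/52.4)
      = 0.023535 + 0.07216 + 0.22125 + 0.67838 ≈ 0.99533 g.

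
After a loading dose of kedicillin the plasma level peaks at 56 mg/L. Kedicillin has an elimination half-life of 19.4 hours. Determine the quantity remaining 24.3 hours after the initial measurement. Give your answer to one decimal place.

Number of half-lives: n = 24.3/19.4 ≈ 1.2526.
Remaining = 56 × (1/2)^1.2526 = 56 × 0.4197 ≈ 23.503 mg/L.

23.5 mg/L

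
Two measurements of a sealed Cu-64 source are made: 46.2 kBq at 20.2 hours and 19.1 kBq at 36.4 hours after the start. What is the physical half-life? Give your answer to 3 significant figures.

Over Δt = 36.4 − 20.2 = 16.2 hours, the level fell by a factor of 46.2/19.1 ≈ 2.4188.
n = log₂(2.4188) ≈ 1.2743 half-lives, so t½ = 16.2/1.2743 ≈ 12.713 hours.

12.7 hours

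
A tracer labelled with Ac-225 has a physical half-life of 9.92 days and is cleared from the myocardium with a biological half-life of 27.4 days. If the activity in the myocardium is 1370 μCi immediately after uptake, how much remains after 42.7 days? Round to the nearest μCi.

1/t_eff = 1/t_phys + 1/t_biol = 1/9.92 + 1/27.4 = 0.1373 per day.
t_eff = 9.92 × 27.4 / (9.92 + 27.4) ≈ 7.2832 days.
Remaining = 1370 × (1/2)^(42.7/7.2832) = 1370 × (1/2)^5.8628 ≈ 23.541 μCi.

24 μCi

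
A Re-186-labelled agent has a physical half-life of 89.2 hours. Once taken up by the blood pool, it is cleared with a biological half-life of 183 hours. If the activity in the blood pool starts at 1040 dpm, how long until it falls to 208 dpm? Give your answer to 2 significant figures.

140 hours

1/t_eff = 1/t_phys + 1/t_biol = 1/89.2 + 1/183 = 0.016675 per hour.
t_eff = 89.2 × 183 / (89.2 + 183) ≈ 59.969 hours.
n = log₂(1040/208) ≈ 2.3219; t = 2.3219 × 59.969 ≈ 139.24 hours.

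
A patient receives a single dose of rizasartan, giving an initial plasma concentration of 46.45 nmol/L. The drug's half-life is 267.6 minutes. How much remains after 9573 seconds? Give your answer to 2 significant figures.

31 nmol/L

Convert the elapsed time: 9573 seconds = 159.55 minutes.
Number of half-lives: n = 159.55/267.6 ≈ 0.59623.
Remaining = 46.45 × (1/2)^0.59623 = 46.45 × 0.66148 ≈ 30.726 nmol/L.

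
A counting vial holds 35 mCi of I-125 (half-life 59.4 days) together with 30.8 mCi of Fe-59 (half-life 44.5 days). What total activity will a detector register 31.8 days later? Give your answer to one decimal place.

42.9 mCi

I-125: 35 × (1/2)^(31.8/59.4) = 35 × (1/2)^0.53535 ≈ 24.15 mCi.
Fe-59: 30.8 × (1/2)^(31.8/44.5) = 30.8 × (1/2)^0.71461 ≈ 18.769 mCi.
Total = 24.15 + 18.769 ≈ 42.918 mCi.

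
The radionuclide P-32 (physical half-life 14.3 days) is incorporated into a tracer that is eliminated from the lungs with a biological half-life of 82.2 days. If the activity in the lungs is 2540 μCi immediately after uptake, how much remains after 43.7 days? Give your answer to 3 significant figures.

1/t_eff = 1/t_phys + 1/t_biol = 1/14.3 + 1/82.2 = 0.082096 per day.
t_eff = 14.3 × 82.2 / (14.3 + 82.2) ≈ 12.181 days.
Remaining = 2540 × (1/2)^(43.7/12.181) = 2540 × (1/2)^3.5876 ≈ 211.28 μCi.

211 μCi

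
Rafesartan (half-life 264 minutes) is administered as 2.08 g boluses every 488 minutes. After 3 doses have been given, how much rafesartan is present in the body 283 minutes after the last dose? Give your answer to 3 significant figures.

1.34 g

The 3 doses were given 1259, 771, 283 minutes ago.
Total = 2.08·(1/2)^(1259/264) + 2.08·(1/2)^(771/264) + 2.08·(1/2)^(283/264)
      = 0.07629 + 0.27474 + 0.98939 ≈ 1.3404 g.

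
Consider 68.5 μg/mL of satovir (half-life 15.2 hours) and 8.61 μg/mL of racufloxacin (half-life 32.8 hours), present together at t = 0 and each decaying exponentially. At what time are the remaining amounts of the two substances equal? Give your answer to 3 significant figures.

Set 68.5·(1/2)^(t/15.2) = 8.61·(1/2)^(t/32.8).
Taking log₂: log₂(68.5/8.61) = t·(1/15.2 − 1/32.8).
log₂(7.9559) = 2.992; 1/15.2 − 1/32.8 = 0.035302.
t = 2.992 / 0.035302 ≈ 84.756 hours.

84.8 hours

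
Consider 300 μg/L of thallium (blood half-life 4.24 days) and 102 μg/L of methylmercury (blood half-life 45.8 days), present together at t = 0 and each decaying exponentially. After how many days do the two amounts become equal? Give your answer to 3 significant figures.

7.27 days

Set 300·(1/2)^(t/4.24) = 102·(1/2)^(t/45.8).
Taking log₂: log₂(300/102) = t·(1/4.24 − 1/45.8).
log₂(2.9412) = 1.5564; 1/4.24 − 1/45.8 = 0.21401.
t = 1.5564 / 0.21401 ≈ 7.2724 days.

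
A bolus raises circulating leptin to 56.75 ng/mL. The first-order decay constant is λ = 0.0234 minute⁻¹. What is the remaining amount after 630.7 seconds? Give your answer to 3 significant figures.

t½ = ln 2 / λ = 0.69315 / 0.0234 ≈ 29.622 minutes.
Convert the elapsed time: 630.7 seconds = 10.5117 minutes.
Number of half-lives: n = 10.5117/29.622 ≈ 0.35486.
Remaining = 56.75 × (1/2)^0.35486 = 56.75 × 0.78194 ≈ 44.375 ng/mL.

44.4 ng/mL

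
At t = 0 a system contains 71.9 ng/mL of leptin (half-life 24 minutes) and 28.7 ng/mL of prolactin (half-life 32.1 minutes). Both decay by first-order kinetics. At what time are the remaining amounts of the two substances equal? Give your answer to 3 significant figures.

Set 71.9·(1/2)^(t/24) = 28.7·(1/2)^(t/32.1).
Taking log₂: log₂(71.9/28.7) = t·(1/24 − 1/32.1).
log₂(2.5052) = 1.3249; 1/24 − 1/32.1 = 0.010514.
t = 1.3249 / 0.010514 ≈ 126.02 minutes.

126 minutes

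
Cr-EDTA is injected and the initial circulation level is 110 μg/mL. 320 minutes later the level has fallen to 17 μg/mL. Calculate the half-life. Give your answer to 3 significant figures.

A/A₀ = 17/110 ≈ 0.15455.
n = log₂(6.4706) ≈ 2.6939 half-lives elapsed in 320 minutes.
t½ = 320/2.6939 ≈ 118.79 minutes.

119 minutes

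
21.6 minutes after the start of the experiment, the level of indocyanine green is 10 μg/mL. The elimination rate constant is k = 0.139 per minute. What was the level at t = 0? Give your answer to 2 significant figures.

200 μg/mL

t½ = ln 2 / k = 0.69315 / 0.139 ≈ 4.9867 minutes.
Number of half-lives elapsed: n = 21.6/4.9867 ≈ 4.3315.
A₀ = A × 2^n = 10 × 2^4.3315 = 10 × 20.134 ≈ 201.34 μg/mL.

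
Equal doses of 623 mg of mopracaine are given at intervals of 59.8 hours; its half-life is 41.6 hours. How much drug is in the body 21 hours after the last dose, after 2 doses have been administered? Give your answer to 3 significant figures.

The 2 doses were given 80.8, 21 hours ago.
Total = 623·(1/2)^(80.8/41.6) + 623·(1/2)^(21/41.6)
      = 162.1 + 439.06 ≈ 601.17 mg.

601 mg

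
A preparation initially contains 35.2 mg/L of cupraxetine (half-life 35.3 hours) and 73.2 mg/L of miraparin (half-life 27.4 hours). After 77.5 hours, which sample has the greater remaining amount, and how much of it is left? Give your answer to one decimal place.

cupraxetine: 35.2 × (1/2)^2.1955 ≈ 7.685 mg/L.
miraparin: 73.2 × (1/2)^2.8285 ≈ 10.305 mg/L.
Miraparin has more remaining, at ≈ 10.305 mg/L.

miraparin, 10.3 mg/L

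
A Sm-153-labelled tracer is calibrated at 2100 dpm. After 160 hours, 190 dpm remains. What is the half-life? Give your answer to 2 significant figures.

46 hours

A/A₀ = 190/2100 ≈ 0.090476.
n = log₂(11.053) ≈ 3.4663 half-lives elapsed in 160 hours.
t½ = 160/3.4663 ≈ 46.158 hours.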